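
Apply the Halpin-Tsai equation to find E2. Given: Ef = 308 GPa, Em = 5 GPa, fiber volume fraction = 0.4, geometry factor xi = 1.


eta = (Ef/Em - 1)/(Ef/Em + xi) = (61.6 - 1)/(61.6 + 1) = 0.9681
E2 = Em*(1+xi*eta*Vf)/(1-eta*Vf) = 11.32 GPa

11.32 GPa


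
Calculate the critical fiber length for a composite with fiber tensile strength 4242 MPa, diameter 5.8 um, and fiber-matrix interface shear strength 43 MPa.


Lc = sigma_f * d / (2 * tau_i) = 4242 * 5.8 / (2 * 43) = 286.1 um

286.1 um


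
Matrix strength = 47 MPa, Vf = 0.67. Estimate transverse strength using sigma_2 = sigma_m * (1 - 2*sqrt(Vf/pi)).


factor = 1 - 2*sqrt(0.67/pi) = 0.0764
sigma_2 = 47 * 0.0764 = 3.59 MPa

3.59 MPa


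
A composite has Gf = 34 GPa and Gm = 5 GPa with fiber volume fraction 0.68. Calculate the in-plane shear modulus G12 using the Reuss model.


1/G12 = Vf/Gf + (1-Vf)/Gm = 0.68/34 + 0.32/5
G12 = 11.9 GPa

11.9 GPa


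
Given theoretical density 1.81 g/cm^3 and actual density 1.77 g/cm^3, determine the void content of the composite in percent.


Void% = (rho_theo - rho_actual)/rho_theo * 100 = (1.81 - 1.77)/1.81 * 100 = 2.21%

2.21%


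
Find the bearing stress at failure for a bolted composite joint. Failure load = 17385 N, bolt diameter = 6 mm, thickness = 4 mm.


sigma_br = F/(d*h) = 17385/(6*4) = 724.4 MPa

724.4 MPa


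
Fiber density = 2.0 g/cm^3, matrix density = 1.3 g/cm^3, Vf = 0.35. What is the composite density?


rho_c = rho_f*Vf + rho_m*(1-Vf) = 2.0*0.35 + 1.3*0.65 = 1.545 g/cm^3

1.545 g/cm^3


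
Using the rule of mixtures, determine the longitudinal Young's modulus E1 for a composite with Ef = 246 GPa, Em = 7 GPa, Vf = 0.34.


E1 = Ef*Vf + Em*(1-Vf) = 246*0.34 + 7*0.66 = 88.26 GPa

88.26 GPa


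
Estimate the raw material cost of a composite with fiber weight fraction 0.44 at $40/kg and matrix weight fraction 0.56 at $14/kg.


Cost = cost_f*Wf + cost_m*Wm = 40*0.44 + 14*0.56 = $25.44/kg

$25.44/kg


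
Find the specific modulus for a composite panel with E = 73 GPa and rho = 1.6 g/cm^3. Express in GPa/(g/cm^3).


Specific stiffness = E/rho = 73/1.6 = 45.6 GPa/(g/cm^3)

45.6 GPa/(g/cm^3)


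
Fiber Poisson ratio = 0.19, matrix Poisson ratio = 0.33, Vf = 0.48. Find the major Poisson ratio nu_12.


nu_12 = nu_f*Vf + nu_m*(1-Vf) = 0.19*0.48 + 0.33*0.52 = 0.2628

0.2628


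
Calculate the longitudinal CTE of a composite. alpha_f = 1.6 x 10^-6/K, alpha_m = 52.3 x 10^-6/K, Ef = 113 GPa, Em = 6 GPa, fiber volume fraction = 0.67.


E1 = Ef*Vf + Em*(1-Vf) = 77.69
alpha_1 = (alpha_f*Ef*Vf + alpha_m*Em*(1-Vf))/E1 = 2.89 x 10^-6/K

2.89 x 10^-6/K


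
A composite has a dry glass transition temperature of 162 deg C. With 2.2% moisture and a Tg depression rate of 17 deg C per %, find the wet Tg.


Tg_wet = Tg_dry - k*moisture = 162 - 17*2.2 = 124.6 deg C

124.6 deg C


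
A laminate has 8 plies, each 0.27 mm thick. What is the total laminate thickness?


h = n * t_ply = 8 * 0.27 = 2.16 mm

2.16 mm


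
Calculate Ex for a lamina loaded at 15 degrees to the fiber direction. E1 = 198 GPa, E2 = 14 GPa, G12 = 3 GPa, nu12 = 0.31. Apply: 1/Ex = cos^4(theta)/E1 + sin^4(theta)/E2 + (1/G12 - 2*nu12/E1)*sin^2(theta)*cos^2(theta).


cos^4(15) = 0.870513, sin^4(15) = 0.004487, sin^2(15)*cos^2(15) = 0.0625
1/G12 - 2*nu12/E1 = 1/3 - 2*0.31/198 = 0.330202 GPa^-1
1/Ex = 0.870513/198 + 0.004487/14 + 0.330202*0.0625 = 0.0253547 GPa^-1
Ex = 39.44 GPa

39.44 GPa


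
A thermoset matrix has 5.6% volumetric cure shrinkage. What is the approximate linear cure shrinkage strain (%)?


Linear shrinkage ≈ vol_shrink/3 = 5.6/3 = 1.867%

1.867%


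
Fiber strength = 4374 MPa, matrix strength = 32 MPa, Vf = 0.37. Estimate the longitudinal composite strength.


sigma_1 = sigma_f*Vf + sigma_m*(1-Vf) = 4374*0.37 + 32*0.63 = 1638.5 MPa

1638.5 MPa


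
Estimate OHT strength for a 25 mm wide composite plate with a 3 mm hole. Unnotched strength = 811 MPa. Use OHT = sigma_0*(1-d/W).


OHT = sigma_0*(1-d/W) = 811*(1-3/25) = 713.7 MPa

713.7 MPa


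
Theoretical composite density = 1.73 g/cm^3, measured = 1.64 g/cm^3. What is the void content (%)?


Void% = (rho_theo - rho_actual)/rho_theo * 100 = (1.73 - 1.64)/1.73 * 100 = 5.2%

5.2%


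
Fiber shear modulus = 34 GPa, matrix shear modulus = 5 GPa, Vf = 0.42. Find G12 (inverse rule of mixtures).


1/G12 = Vf/Gf + (1-Vf)/Gm = 0.42/34 + 0.58/5
G12 = 7.79 GPa

7.79 GPa


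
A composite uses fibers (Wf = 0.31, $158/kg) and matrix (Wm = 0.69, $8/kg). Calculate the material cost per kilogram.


Cost = cost_f*Wf + cost_m*Wm = 158*0.31 + 8*0.69 = $54.5/kg

$54.5/kg


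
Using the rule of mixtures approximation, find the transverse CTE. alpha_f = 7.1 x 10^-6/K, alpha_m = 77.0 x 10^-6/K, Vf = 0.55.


alpha_2 = alpha_f*Vf + alpha_m*(1-Vf) = 7.1*0.55 + 77.0*0.45 = 38.6 x 10^-6/K

38.6 x 10^-6/K


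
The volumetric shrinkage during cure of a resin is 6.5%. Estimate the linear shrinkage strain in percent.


Linear shrinkage ≈ vol_shrink/3 = 6.5/3 = 2.167%

2.167%


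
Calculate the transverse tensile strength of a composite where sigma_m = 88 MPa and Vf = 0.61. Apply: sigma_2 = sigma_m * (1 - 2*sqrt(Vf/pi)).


factor = 1 - 2*sqrt(0.61/pi) = 0.1187
sigma_2 = 88 * 0.1187 = 10.45 MPa

10.45 MPa


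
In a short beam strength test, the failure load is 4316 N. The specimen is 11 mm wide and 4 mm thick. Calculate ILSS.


ILSS = 3F/(4bh) = 3*4316/(4*11*4) = 73.57 MPa

73.57 MPa


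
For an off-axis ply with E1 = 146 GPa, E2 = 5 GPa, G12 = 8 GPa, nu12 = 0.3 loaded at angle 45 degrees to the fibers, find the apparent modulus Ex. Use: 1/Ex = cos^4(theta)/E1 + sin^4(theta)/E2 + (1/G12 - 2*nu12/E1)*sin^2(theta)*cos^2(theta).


cos^4(45) = 0.25, sin^4(45) = 0.25, sin^2(45)*cos^2(45) = 0.25
1/G12 - 2*nu12/E1 = 1/8 - 2*0.3/146 = 0.12089 GPa^-1
1/Ex = 0.25/146 + 0.25/5 + 0.12089*0.25 = 0.0819349 GPa^-1
Ex = 12.2 GPa

12.2 GPa


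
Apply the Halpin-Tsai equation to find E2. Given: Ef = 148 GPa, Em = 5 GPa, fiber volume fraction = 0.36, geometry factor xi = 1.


eta = (Ef/Em - 1)/(Ef/Em + xi) = (29.6 - 1)/(29.6 + 1) = 0.9346
E2 = Em*(1+xi*eta*Vf)/(1-eta*Vf) = 10.07 GPa

10.07 GPa


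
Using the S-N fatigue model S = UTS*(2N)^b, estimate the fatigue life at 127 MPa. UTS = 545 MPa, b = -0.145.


N = 0.5 * (S/UTS)^(1/b) = 0.5 * (127/545)^(1/-0.145) = 11526.0060 cycles

11526.0060 cycles


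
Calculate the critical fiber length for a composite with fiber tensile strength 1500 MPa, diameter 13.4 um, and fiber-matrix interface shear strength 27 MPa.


Lc = sigma_f * d / (2 * tau_i) = 1500 * 13.4 / (2 * 27) = 372.2 um

372.2 um


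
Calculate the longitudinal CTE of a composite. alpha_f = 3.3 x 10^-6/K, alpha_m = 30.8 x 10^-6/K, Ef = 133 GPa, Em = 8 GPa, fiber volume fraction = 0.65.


E1 = Ef*Vf + Em*(1-Vf) = 89.25
alpha_1 = (alpha_f*Ef*Vf + alpha_m*Em*(1-Vf))/E1 = 4.16 x 10^-6/K

4.16 x 10^-6/K


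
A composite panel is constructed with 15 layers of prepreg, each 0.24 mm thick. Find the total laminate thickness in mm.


h = n * t_ply = 15 * 0.24 = 3.6 mm

3.6 mm


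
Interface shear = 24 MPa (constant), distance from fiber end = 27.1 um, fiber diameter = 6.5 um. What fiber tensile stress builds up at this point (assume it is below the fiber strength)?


Force balance: sigma_f * (pi*d^2/4) = tau * (pi*d) * x  ->  sigma_f = 4 * tau * x / d
sigma_f = 4 * 24 * 27.1 / 6.5 = 400.2 MPa

400.2 MPa


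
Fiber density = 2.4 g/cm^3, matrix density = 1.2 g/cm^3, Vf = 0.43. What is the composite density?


rho_c = rho_f*Vf + rho_m*(1-Vf) = 2.4*0.43 + 1.2*0.57 = 1.716 g/cm^3

1.716 g/cm^3


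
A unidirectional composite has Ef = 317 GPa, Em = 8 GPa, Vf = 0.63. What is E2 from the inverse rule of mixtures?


1/E2 = Vf/Ef + (1-Vf)/Em = 0.63/317 + 0.37/8
E2 = 20.73 GPa

20.73 GPa


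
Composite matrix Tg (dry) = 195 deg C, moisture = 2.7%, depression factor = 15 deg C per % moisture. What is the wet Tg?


Tg_wet = Tg_dry - k*moisture = 195 - 15*2.7 = 154.5 deg C

154.5 deg C


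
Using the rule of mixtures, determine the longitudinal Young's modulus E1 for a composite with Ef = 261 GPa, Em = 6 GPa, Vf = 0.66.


E1 = Ef*Vf + Em*(1-Vf) = 261*0.66 + 6*0.34 = 174.3 GPa

174.3 GPa


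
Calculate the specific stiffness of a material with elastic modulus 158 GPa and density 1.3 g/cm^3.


Specific stiffness = E/rho = 158/1.3 = 121.5 GPa/(g/cm^3)

121.5 GPa/(g/cm^3)


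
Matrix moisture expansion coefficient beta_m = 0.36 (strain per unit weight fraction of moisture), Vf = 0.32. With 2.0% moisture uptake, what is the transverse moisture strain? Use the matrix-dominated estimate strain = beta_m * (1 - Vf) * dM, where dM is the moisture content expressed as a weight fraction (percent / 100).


dM = 2.0/100 = 0.02
strain = beta_m * (1-Vf) * dM = 0.36 * 0.68 * 0.02 = 0.004896

0.004896


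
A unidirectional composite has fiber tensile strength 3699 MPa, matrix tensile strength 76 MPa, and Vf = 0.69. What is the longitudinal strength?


sigma_1 = sigma_f*Vf + sigma_m*(1-Vf) = 3699*0.69 + 76*0.31 = 2575.9 MPa

2575.9 MPa


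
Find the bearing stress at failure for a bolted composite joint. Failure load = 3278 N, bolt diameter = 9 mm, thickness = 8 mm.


sigma_br = F/(d*h) = 3278/(9*8) = 45.5 MPa

45.5 MPa


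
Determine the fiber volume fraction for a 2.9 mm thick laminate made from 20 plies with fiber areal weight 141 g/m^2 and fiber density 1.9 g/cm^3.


Vf = n * FAW / (rho_f * h * 1000) = 20 * 141 / (1.9 * 2.9 * 1000) = 0.5118

0.5118


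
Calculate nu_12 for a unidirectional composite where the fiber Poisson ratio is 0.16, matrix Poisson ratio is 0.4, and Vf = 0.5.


nu_12 = nu_f*Vf + nu_m*(1-Vf) = 0.16*0.5 + 0.4*0.5 = 0.28

0.28


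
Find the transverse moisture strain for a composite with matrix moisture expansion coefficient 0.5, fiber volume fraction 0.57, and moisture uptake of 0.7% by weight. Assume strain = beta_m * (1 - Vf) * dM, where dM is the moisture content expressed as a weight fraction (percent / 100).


dM = 0.7/100 = 0.007
strain = beta_m * (1-Vf) * dM = 0.5 * 0.43 * 0.007 = 0.001505

0.001505


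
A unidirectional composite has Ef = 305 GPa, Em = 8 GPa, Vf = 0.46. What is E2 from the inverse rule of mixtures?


1/E2 = Vf/Ef + (1-Vf)/Em = 0.46/305 + 0.54/8
E2 = 14.49 GPa

14.49 GPa


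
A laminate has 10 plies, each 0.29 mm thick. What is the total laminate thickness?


h = n * t_ply = 10 * 0.29 = 2.9 mm

2.9 mm


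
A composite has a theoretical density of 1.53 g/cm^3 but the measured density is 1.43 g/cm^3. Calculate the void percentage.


Void% = (rho_theo - rho_actual)/rho_theo * 100 = (1.53 - 1.43)/1.53 * 100 = 6.54%

6.54%


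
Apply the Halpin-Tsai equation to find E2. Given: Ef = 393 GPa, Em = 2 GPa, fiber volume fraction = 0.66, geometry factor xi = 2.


eta = (Ef/Em - 1)/(Ef/Em + xi) = (196.5 - 1)/(196.5 + 2) = 0.9849
E2 = Em*(1+xi*eta*Vf)/(1-eta*Vf) = 13.14 GPa

13.14 GPa


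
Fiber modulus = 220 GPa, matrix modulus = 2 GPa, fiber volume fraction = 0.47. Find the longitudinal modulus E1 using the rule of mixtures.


E1 = Ef*Vf + Em*(1-Vf) = 220*0.47 + 2*0.53 = 104.46 GPa

104.46 GPa


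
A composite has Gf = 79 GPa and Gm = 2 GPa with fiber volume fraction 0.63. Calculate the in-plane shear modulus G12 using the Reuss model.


1/G12 = Vf/Gf + (1-Vf)/Gm = 0.63/79 + 0.37/2
G12 = 5.18 GPa

5.18 GPa


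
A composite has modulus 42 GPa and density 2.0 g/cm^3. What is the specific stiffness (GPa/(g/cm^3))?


Specific stiffness = E/rho = 42/2.0 = 21.0 GPa/(g/cm^3)

21.0 GPa/(g/cm^3)


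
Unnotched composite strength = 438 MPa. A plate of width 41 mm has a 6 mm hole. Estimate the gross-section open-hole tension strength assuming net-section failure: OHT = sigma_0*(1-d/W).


OHT = sigma_0*(1-d/W) = 438*(1-6/41) = 373.9 MPa

373.9 MPa


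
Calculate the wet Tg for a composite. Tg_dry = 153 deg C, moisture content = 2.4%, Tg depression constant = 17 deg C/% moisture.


Tg_wet = Tg_dry - k*moisture = 153 - 17*2.4 = 112.2 deg C

112.2 deg C


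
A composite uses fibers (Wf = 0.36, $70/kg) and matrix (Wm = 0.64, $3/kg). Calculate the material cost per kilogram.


Cost = cost_f*Wf + cost_m*Wm = 70*0.36 + 3*0.64 = $27.12/kg

$27.12/kg


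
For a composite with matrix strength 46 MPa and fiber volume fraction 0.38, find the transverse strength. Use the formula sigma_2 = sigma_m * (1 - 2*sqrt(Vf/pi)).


factor = 1 - 2*sqrt(0.38/pi) = 0.3044
sigma_2 = 46 * 0.3044 = 14.0 MPa

14.0 MPa


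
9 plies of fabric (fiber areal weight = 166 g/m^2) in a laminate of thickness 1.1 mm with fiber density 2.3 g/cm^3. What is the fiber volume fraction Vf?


Vf = n * FAW / (rho_f * h * 1000) = 9 * 166 / (2.3 * 1.1 * 1000) = 0.5905

0.5905


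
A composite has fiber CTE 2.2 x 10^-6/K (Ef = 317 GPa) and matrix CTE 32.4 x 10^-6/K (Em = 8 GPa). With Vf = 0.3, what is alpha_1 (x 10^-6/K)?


E1 = Ef*Vf + Em*(1-Vf) = 100.7
alpha_1 = (alpha_f*Ef*Vf + alpha_m*Em*(1-Vf))/E1 = 3.88 x 10^-6/K

3.88 x 10^-6/K


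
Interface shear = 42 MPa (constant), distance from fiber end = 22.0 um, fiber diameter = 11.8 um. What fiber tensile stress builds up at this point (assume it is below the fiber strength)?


Force balance: sigma_f * (pi*d^2/4) = tau * (pi*d) * x  ->  sigma_f = 4 * tau * x / d
sigma_f = 4 * 42 * 22.0 / 11.8 = 313.2 MPa

313.2 MPa


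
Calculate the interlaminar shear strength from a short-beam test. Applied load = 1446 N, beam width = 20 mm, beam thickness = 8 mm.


ILSS = 3F/(4bh) = 3*1446/(4*20*8) = 6.78 MPa

6.78 MPa


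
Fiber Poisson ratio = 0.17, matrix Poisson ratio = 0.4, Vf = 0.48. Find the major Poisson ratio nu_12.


nu_12 = nu_f*Vf + nu_m*(1-Vf) = 0.17*0.48 + 0.4*0.52 = 0.2896

0.2896


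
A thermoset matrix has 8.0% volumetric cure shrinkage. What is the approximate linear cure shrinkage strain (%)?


Linear shrinkage ≈ vol_shrink/3 = 8.0/3 = 2.667%

2.667%


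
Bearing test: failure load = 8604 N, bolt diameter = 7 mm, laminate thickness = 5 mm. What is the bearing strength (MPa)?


sigma_br = F/(d*h) = 8604/(7*5) = 245.8 MPa

245.8 MPa


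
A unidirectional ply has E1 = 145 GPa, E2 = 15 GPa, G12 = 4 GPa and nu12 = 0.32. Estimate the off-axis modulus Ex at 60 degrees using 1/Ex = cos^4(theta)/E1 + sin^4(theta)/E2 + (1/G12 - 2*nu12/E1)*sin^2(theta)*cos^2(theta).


cos^4(60) = 0.0625, sin^4(60) = 0.5625, sin^2(60)*cos^2(60) = 0.1875
1/G12 - 2*nu12/E1 = 1/4 - 2*0.32/145 = 0.245586 GPa^-1
1/Ex = 0.0625/145 + 0.5625/15 + 0.245586*0.1875 = 0.0839784 GPa^-1
Ex = 11.91 GPa

11.91 GPa


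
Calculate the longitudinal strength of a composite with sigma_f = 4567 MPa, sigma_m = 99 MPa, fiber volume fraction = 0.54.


sigma_1 = sigma_f*Vf + sigma_m*(1-Vf) = 4567*0.54 + 99*0.46 = 2511.7 MPa

2511.7 MPa


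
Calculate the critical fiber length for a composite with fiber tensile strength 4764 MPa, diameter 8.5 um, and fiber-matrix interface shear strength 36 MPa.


Lc = sigma_f * d / (2 * tau_i) = 4764 * 8.5 / (2 * 36) = 562.4 um

562.4 um


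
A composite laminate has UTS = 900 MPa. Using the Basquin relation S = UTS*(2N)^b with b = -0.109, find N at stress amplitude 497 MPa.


N = 0.5 * (S/UTS)^(1/b) = 0.5 * (497/900)^(1/-0.109) = 116.1175 cycles

116.1175 cycles


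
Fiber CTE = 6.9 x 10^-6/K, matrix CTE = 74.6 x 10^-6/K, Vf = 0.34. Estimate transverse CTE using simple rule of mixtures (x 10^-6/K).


alpha_2 = alpha_f*Vf + alpha_m*(1-Vf) = 6.9*0.34 + 74.6*0.66 = 51.6 x 10^-6/K

51.6 x 10^-6/K


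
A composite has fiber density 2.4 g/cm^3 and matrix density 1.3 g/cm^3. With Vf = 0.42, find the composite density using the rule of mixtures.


rho_c = rho_f*Vf + rho_m*(1-Vf) = 2.4*0.42 + 1.3*0.58 = 1.762 g/cm^3

1.762 g/cm^3


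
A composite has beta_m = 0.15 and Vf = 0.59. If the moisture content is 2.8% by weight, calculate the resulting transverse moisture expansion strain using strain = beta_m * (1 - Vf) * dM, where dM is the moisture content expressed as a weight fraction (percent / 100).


dM = 2.8/100 = 0.028
strain = beta_m * (1-Vf) * dM = 0.15 * 0.41 * 0.028 = 0.001722

0.001722


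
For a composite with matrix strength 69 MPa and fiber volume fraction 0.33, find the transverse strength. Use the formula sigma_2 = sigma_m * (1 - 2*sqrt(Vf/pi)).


factor = 1 - 2*sqrt(0.33/pi) = 0.3518
sigma_2 = 69 * 0.3518 = 24.27 MPa

24.27 MPa


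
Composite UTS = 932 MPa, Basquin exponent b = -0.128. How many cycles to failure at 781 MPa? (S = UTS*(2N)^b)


N = 0.5 * (S/UTS)^(1/b) = 0.5 * (781/932)^(1/-0.128) = 1.9893 cycles

1.9893 cycles


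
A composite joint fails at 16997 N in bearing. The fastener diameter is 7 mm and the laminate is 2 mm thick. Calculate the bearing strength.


sigma_br = F/(d*h) = 16997/(7*2) = 1214.1 MPa

1214.1 MPa


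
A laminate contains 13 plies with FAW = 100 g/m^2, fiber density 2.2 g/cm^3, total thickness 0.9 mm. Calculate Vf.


Vf = n * FAW / (rho_f * h * 1000) = 13 * 100 / (2.2 * 0.9 * 1000) = 0.6566

0.6566


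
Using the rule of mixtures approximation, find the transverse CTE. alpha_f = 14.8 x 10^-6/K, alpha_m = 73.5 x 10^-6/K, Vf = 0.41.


alpha_2 = alpha_f*Vf + alpha_m*(1-Vf) = 14.8*0.41 + 73.5*0.59 = 49.4 x 10^-6/K

49.4 x 10^-6/K


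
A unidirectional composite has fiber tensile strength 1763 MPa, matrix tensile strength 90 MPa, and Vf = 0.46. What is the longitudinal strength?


sigma_1 = sigma_f*Vf + sigma_m*(1-Vf) = 1763*0.46 + 90*0.54 = 859.6 MPa

859.6 MPa


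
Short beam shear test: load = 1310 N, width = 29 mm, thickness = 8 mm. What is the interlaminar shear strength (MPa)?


ILSS = 3F/(4bh) = 3*1310/(4*29*8) = 4.23 MPa

4.23 MPa


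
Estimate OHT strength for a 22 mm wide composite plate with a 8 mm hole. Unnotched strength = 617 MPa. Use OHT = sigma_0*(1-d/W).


OHT = sigma_0*(1-d/W) = 617*(1-8/22) = 392.6 MPa

392.6 MPa


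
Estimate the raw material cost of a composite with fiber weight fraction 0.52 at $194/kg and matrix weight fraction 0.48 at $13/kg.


Cost = cost_f*Wf + cost_m*Wm = 194*0.52 + 13*0.48 = $107.12/kg

$107.12/kg


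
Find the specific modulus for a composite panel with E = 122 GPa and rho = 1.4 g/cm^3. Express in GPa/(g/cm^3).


Specific stiffness = E/rho = 122/1.4 = 87.1 GPa/(g/cm^3)

87.1 GPa/(g/cm^3)


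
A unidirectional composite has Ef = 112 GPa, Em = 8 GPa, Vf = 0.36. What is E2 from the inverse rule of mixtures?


1/E2 = Vf/Ef + (1-Vf)/Em = 0.36/112 + 0.64/8
E2 = 12.02 GPa

12.02 GPa


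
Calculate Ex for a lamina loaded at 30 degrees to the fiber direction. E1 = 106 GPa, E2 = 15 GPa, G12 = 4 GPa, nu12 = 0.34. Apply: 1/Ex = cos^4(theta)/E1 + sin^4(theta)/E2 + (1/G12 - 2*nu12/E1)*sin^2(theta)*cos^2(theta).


cos^4(30) = 0.5625, sin^4(30) = 0.0625, sin^2(30)*cos^2(30) = 0.1875
1/G12 - 2*nu12/E1 = 1/4 - 2*0.34/106 = 0.243585 GPa^-1
1/Ex = 0.5625/106 + 0.0625/15 + 0.243585*0.1875 = 0.0551454 GPa^-1
Ex = 18.13 GPa

18.13 GPa


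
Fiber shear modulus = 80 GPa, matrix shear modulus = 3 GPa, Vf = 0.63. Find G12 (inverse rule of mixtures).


1/G12 = Vf/Gf + (1-Vf)/Gm = 0.63/80 + 0.37/3
G12 = 7.62 GPa

7.62 GPa


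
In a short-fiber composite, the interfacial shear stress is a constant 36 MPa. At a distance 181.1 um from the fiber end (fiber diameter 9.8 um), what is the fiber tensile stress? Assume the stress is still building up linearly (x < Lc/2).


Force balance: sigma_f * (pi*d^2/4) = tau * (pi*d) * x  ->  sigma_f = 4 * tau * x / d
sigma_f = 4 * 36 * 181.1 / 9.8 = 2661.1 MPa

2661.1 MPa


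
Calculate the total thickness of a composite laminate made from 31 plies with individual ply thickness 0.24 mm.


h = n * t_ply = 31 * 0.24 = 7.44 mm

7.44 mm


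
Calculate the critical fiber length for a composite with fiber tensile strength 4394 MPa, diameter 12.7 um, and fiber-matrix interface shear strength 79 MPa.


Lc = sigma_f * d / (2 * tau_i) = 4394 * 12.7 / (2 * 79) = 353.2 um

353.2 um


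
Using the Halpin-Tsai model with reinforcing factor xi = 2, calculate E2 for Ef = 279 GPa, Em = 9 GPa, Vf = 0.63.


eta = (Ef/Em - 1)/(Ef/Em + xi) = (31.0 - 1)/(31.0 + 2) = 0.9091
E2 = Em*(1+xi*eta*Vf)/(1-eta*Vf) = 45.19 GPa

45.19 GPa


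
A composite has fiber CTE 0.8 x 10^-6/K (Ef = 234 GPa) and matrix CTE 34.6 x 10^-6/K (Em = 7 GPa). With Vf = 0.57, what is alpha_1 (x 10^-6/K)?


E1 = Ef*Vf + Em*(1-Vf) = 136.39
alpha_1 = (alpha_f*Ef*Vf + alpha_m*Em*(1-Vf))/E1 = 1.55 x 10^-6/K

1.55 x 10^-6/K


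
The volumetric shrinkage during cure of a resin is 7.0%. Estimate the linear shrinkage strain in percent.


Linear shrinkage ≈ vol_shrink/3 = 7.0/3 = 2.333%

2.333%


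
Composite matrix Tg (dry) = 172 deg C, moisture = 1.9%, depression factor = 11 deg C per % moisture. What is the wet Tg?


Tg_wet = Tg_dry - k*moisture = 172 - 11*1.9 = 151.1 deg C

151.1 deg C


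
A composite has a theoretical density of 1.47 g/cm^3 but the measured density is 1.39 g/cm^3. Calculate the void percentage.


Void% = (rho_theo - rho_actual)/rho_theo * 100 = (1.47 - 1.39)/1.47 * 100 = 5.44%

5.44%


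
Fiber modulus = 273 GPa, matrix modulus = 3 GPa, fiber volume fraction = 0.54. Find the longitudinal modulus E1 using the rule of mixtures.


E1 = Ef*Vf + Em*(1-Vf) = 273*0.54 + 3*0.46 = 148.8 GPa

148.8 GPa


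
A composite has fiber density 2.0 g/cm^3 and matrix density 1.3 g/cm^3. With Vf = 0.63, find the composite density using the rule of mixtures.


rho_c = rho_f*Vf + rho_m*(1-Vf) = 2.0*0.63 + 1.3*0.37 = 1.741 g/cm^3

1.741 g/cm^3


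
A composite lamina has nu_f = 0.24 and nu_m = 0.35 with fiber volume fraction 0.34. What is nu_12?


nu_12 = nu_f*Vf + nu_m*(1-Vf) = 0.24*0.34 + 0.35*0.66 = 0.3126

0.3126


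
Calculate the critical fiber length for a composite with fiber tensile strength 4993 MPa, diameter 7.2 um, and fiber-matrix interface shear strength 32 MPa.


Lc = sigma_f * d / (2 * tau_i) = 4993 * 7.2 / (2 * 32) = 561.7 um

561.7 um


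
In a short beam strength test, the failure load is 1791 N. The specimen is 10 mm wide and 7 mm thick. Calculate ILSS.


ILSS = 3F/(4bh) = 3*1791/(4*10*7) = 19.19 MPa

19.19 MPa


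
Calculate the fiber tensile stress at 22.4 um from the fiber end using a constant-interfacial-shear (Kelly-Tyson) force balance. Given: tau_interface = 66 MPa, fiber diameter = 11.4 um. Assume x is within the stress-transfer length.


Force balance: sigma_f * (pi*d^2/4) = tau * (pi*d) * x  ->  sigma_f = 4 * tau * x / d
sigma_f = 4 * 66 * 22.4 / 11.4 = 518.7 MPa

518.7 MPa


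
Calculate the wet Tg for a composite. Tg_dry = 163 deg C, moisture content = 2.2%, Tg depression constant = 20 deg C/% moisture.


Tg_wet = Tg_dry - k*moisture = 163 - 20*2.2 = 119.0 deg C

119.0 deg C


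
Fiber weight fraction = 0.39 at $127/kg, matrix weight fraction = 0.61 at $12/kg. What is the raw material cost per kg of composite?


Cost = cost_f*Wf + cost_m*Wm = 127*0.39 + 12*0.61 = $56.85/kg

$56.85/kg


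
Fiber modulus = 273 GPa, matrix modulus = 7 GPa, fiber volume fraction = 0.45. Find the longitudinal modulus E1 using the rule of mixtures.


E1 = Ef*Vf + Em*(1-Vf) = 273*0.45 + 7*0.55 = 126.7 GPa

126.7 GPa


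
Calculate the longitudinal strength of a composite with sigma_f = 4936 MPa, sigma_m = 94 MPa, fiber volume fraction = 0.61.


sigma_1 = sigma_f*Vf + sigma_m*(1-Vf) = 4936*0.61 + 94*0.39 = 3047.6 MPa

3047.6 MPa


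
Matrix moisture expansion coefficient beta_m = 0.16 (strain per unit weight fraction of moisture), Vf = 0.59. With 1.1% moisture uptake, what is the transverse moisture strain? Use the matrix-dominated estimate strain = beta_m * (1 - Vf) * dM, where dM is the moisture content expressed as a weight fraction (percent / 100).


dM = 1.1/100 = 0.011
strain = beta_m * (1-Vf) * dM = 0.16 * 0.41 * 0.011 = 0.0007216

0.0007216


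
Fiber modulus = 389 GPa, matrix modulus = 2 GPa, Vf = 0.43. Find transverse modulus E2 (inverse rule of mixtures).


1/E2 = Vf/Ef + (1-Vf)/Em = 0.43/389 + 0.57/2
E2 = 3.5 GPa

3.5 GPa


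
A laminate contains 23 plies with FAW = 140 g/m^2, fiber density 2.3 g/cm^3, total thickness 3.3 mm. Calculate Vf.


Vf = n * FAW / (rho_f * h * 1000) = 23 * 140 / (2.3 * 3.3 * 1000) = 0.4242

0.4242


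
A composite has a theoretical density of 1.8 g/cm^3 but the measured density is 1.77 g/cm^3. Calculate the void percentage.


Void% = (rho_theo - rho_actual)/rho_theo * 100 = (1.8 - 1.77)/1.8 * 100 = 1.67%

1.67%


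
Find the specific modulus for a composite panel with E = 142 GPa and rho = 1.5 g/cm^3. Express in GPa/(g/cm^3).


Specific stiffness = E/rho = 142/1.5 = 94.7 GPa/(g/cm^3)

94.7 GPa/(g/cm^3)


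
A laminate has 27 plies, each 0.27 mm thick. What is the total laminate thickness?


h = n * t_ply = 27 * 0.27 = 7.29 mm

7.29 mm


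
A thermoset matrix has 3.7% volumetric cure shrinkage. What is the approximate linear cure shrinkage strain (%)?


Linear shrinkage ≈ vol_shrink/3 = 3.7/3 = 1.233%

1.233%


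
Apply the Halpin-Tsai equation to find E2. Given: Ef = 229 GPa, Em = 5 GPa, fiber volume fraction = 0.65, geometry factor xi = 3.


eta = (Ef/Em - 1)/(Ef/Em + xi) = (45.8 - 1)/(45.8 + 3) = 0.918
E2 = Em*(1+xi*eta*Vf)/(1-eta*Vf) = 34.59 GPa

34.59 GPa


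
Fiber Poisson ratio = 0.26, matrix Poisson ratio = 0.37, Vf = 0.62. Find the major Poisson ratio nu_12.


nu_12 = nu_f*Vf + nu_m*(1-Vf) = 0.26*0.62 + 0.37*0.38 = 0.3018

0.3018


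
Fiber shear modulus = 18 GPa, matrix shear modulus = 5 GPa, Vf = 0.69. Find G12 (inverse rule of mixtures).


1/G12 = Vf/Gf + (1-Vf)/Gm = 0.69/18 + 0.31/5
G12 = 9.97 GPa

9.97 GPa


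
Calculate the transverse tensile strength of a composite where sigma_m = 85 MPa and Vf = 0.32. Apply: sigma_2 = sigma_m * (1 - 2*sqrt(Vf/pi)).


factor = 1 - 2*sqrt(0.32/pi) = 0.3617
sigma_2 = 85 * 0.3617 = 30.74 MPa

30.74 MPa


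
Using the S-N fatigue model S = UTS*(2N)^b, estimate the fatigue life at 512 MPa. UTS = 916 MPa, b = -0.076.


N = 0.5 * (S/UTS)^(1/b) = 0.5 * (512/916)^(1/-0.076) = 1054.3624 cycles

1054.3624 cycles


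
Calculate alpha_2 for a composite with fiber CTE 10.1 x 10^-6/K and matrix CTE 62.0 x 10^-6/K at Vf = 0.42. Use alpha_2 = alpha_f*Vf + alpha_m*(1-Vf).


alpha_2 = alpha_f*Vf + alpha_m*(1-Vf) = 10.1*0.42 + 62.0*0.58 = 40.2 x 10^-6/K

40.2 x 10^-6/K


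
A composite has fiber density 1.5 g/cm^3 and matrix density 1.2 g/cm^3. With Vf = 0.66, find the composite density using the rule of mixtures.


rho_c = rho_f*Vf + rho_m*(1-Vf) = 1.5*0.66 + 1.2*0.34 = 1.398 g/cm^3

1.398 g/cm^3


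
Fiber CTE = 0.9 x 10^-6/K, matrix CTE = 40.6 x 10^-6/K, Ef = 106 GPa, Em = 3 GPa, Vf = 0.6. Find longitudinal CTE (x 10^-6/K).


E1 = Ef*Vf + Em*(1-Vf) = 64.8
alpha_1 = (alpha_f*Ef*Vf + alpha_m*Em*(1-Vf))/E1 = 1.64 x 10^-6/K

1.64 x 10^-6/K


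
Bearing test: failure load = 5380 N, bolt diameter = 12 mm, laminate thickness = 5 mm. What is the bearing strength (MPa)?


sigma_br = F/(d*h) = 5380/(12*5) = 89.7 MPa

89.7 MPa


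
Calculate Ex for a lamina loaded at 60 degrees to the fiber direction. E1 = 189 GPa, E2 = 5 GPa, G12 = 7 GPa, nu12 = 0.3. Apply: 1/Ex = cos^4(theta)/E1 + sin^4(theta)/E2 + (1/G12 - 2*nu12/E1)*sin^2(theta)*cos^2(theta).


cos^4(60) = 0.0625, sin^4(60) = 0.5625, sin^2(60)*cos^2(60) = 0.1875
1/G12 - 2*nu12/E1 = 1/7 - 2*0.3/189 = 0.139683 GPa^-1
1/Ex = 0.0625/189 + 0.5625/5 + 0.139683*0.1875 = 0.1390212 GPa^-1
Ex = 7.19 GPa

7.19 GPa


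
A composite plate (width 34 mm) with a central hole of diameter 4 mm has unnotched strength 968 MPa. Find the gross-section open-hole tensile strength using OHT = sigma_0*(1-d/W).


OHT = sigma_0*(1-d/W) = 968*(1-4/34) = 854.1 MPa

854.1 MPa


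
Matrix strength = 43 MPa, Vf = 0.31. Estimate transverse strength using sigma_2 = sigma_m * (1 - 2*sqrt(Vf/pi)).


factor = 1 - 2*sqrt(0.31/pi) = 0.3717
sigma_2 = 43 * 0.3717 = 15.99 MPa

15.99 MPa


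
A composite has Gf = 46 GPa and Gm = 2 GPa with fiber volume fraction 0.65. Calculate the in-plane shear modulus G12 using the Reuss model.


1/G12 = Vf/Gf + (1-Vf)/Gm = 0.65/46 + 0.35/2
G12 = 5.29 GPa

5.29 GPa


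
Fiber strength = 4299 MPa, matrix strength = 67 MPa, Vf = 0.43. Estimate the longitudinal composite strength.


sigma_1 = sigma_f*Vf + sigma_m*(1-Vf) = 4299*0.43 + 67*0.57 = 1886.8 MPa

1886.8 MPa


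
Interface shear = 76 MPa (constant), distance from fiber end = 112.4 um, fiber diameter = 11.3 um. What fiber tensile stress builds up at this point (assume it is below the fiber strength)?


Force balance: sigma_f * (pi*d^2/4) = tau * (pi*d) * x  ->  sigma_f = 4 * tau * x / d
sigma_f = 4 * 76 * 112.4 / 11.3 = 3023.9 MPa

3023.9 MPa


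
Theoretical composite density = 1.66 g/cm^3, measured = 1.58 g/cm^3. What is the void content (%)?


Void% = (rho_theo - rho_actual)/rho_theo * 100 = (1.66 - 1.58)/1.66 * 100 = 4.82%

4.82%


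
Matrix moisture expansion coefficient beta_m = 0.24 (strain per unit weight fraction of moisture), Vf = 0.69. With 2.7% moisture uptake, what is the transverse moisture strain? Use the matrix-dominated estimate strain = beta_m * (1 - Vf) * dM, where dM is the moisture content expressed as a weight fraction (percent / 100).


dM = 2.7/100 = 0.027
strain = beta_m * (1-Vf) * dM = 0.24 * 0.31 * 0.027 = 0.0020088

0.0020088


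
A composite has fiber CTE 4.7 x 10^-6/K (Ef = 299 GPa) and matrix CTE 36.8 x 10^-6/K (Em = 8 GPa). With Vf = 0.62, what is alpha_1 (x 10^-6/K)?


E1 = Ef*Vf + Em*(1-Vf) = 188.42
alpha_1 = (alpha_f*Ef*Vf + alpha_m*Em*(1-Vf))/E1 = 5.22 x 10^-6/K

5.22 x 10^-6/K


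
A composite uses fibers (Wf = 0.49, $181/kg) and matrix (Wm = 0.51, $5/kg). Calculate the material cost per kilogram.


Cost = cost_f*Wf + cost_m*Wm = 181*0.49 + 5*0.51 = $91.24/kg

$91.24/kg


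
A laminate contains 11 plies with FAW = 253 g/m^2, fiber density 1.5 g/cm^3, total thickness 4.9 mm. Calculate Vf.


Vf = n * FAW / (rho_f * h * 1000) = 11 * 253 / (1.5 * 4.9 * 1000) = 0.3786

0.3786


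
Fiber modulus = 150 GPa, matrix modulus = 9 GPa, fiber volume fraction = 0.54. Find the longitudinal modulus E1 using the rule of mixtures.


E1 = Ef*Vf + Em*(1-Vf) = 150*0.54 + 9*0.46 = 85.14 GPa

85.14 GPa


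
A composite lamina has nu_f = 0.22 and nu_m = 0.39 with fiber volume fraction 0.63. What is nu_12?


nu_12 = nu_f*Vf + nu_m*(1-Vf) = 0.22*0.63 + 0.39*0.37 = 0.2829

0.2829


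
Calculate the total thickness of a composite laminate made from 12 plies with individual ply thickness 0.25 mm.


h = n * t_ply = 12 * 0.25 = 3.0 mm

3.0 mm


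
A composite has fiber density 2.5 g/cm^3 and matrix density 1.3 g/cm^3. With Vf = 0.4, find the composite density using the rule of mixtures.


rho_c = rho_f*Vf + rho_m*(1-Vf) = 2.5*0.4 + 1.3*0.6 = 1.78 g/cm^3

1.78 g/cm^3


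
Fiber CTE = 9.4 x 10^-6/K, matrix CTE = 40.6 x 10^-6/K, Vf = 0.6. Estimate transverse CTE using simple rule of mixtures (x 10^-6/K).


alpha_2 = alpha_f*Vf + alpha_m*(1-Vf) = 9.4*0.6 + 40.6*0.4 = 21.9 x 10^-6/K

21.9 x 10^-6/K


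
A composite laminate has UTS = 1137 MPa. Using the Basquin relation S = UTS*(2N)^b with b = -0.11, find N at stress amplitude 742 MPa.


N = 0.5 * (S/UTS)^(1/b) = 0.5 * (742/1137)^(1/-0.11) = 24.2119 cycles

24.2119 cycles


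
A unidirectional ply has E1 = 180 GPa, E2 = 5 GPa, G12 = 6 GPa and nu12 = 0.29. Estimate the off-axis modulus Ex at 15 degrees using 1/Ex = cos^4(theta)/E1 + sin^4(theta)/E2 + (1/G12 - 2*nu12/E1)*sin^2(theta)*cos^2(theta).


cos^4(15) = 0.870513, sin^4(15) = 0.004487, sin^2(15)*cos^2(15) = 0.0625
1/G12 - 2*nu12/E1 = 1/6 - 2*0.29/180 = 0.163444 GPa^-1
1/Ex = 0.870513/180 + 0.004487/5 + 0.163444*0.0625 = 0.0159489 GPa^-1
Ex = 62.7 GPa

62.7 GPa


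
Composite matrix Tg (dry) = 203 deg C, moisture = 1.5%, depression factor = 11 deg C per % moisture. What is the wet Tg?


Tg_wet = Tg_dry - k*moisture = 203 - 11*1.5 = 186.5 deg C

186.5 deg C


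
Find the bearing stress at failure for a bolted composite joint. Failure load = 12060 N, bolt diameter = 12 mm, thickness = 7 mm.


sigma_br = F/(d*h) = 12060/(12*7) = 143.6 MPa

143.6 MPa


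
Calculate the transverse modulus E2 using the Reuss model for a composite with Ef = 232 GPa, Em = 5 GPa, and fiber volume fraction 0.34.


1/E2 = Vf/Ef + (1-Vf)/Em = 0.34/232 + 0.66/5
E2 = 7.49 GPa

7.49 GPa


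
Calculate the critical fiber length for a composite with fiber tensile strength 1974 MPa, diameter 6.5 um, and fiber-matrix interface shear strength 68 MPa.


Lc = sigma_f * d / (2 * tau_i) = 1974 * 6.5 / (2 * 68) = 94.3 um

94.3 um


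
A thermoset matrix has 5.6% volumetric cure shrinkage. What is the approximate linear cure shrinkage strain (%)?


Linear shrinkage ≈ vol_shrink/3 = 5.6/3 = 1.867%

1.867%


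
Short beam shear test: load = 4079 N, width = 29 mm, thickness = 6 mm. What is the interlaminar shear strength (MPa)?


ILSS = 3F/(4bh) = 3*4079/(4*29*6) = 17.58 MPa

17.58 MPa


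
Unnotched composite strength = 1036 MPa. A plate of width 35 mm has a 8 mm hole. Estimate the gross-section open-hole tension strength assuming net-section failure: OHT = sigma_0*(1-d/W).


OHT = sigma_0*(1-d/W) = 1036*(1-8/35) = 799.2 MPa

799.2 MPa


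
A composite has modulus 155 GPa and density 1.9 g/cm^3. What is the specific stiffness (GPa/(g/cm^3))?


Specific stiffness = E/rho = 155/1.9 = 81.6 GPa/(g/cm^3)

81.6 GPa/(g/cm^3)


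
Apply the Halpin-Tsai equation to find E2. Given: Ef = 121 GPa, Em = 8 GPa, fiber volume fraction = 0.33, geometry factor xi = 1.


eta = (Ef/Em - 1)/(Ef/Em + xi) = (15.125 - 1)/(15.125 + 1) = 0.876
E2 = Em*(1+xi*eta*Vf)/(1-eta*Vf) = 14.51 GPa

14.51 GPa


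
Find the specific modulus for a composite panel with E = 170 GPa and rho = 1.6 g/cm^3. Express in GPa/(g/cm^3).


Specific stiffness = E/rho = 170/1.6 = 106.3 GPa/(g/cm^3)

106.3 GPa/(g/cm^3)


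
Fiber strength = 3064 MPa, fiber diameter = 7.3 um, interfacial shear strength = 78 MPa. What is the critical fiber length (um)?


Lc = sigma_f * d / (2 * tau_i) = 3064 * 7.3 / (2 * 78) = 143.4 um

143.4 um


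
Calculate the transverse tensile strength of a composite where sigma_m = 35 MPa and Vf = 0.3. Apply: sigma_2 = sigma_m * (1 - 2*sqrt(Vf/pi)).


factor = 1 - 2*sqrt(0.3/pi) = 0.382
sigma_2 = 35 * 0.382 = 13.37 MPa

13.37 MPa


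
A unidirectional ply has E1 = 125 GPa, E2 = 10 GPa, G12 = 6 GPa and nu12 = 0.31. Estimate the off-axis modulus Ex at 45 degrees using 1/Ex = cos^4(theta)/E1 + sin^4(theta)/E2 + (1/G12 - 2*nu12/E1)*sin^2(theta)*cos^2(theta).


cos^4(45) = 0.25, sin^4(45) = 0.25, sin^2(45)*cos^2(45) = 0.25
1/G12 - 2*nu12/E1 = 1/6 - 2*0.31/125 = 0.161707 GPa^-1
1/Ex = 0.25/125 + 0.25/10 + 0.161707*0.25 = 0.0674267 GPa^-1
Ex = 14.83 GPa

14.83 GPa


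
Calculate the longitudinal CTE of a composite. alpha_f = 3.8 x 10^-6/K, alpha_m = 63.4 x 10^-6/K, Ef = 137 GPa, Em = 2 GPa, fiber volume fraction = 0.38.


E1 = Ef*Vf + Em*(1-Vf) = 53.3
alpha_1 = (alpha_f*Ef*Vf + alpha_m*Em*(1-Vf))/E1 = 5.19 x 10^-6/K

5.19 x 10^-6/K


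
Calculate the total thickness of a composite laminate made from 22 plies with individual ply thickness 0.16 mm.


h = n * t_ply = 22 * 0.16 = 3.52 mm

3.52 mm


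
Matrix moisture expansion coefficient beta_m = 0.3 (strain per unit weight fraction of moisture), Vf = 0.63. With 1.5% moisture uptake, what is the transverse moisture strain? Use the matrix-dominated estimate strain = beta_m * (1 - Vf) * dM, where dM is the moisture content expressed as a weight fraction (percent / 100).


dM = 1.5/100 = 0.015
strain = beta_m * (1-Vf) * dM = 0.3 * 0.37 * 0.015 = 0.001665

0.001665


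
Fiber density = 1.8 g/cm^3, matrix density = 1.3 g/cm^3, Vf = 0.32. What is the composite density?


rho_c = rho_f*Vf + rho_m*(1-Vf) = 1.8*0.32 + 1.3*0.68 = 1.46 g/cm^3

1.46 g/cm^3


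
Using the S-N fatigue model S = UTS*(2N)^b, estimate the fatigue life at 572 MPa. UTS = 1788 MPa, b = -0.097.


N = 0.5 * (S/UTS)^(1/b) = 0.5 * (572/1788)^(1/-0.097) = 63353.2393 cycles

63353.2393 cycles


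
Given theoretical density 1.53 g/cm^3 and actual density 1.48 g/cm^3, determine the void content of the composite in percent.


Void% = (rho_theo - rho_actual)/rho_theo * 100 = (1.53 - 1.48)/1.53 * 100 = 3.27%

3.27%


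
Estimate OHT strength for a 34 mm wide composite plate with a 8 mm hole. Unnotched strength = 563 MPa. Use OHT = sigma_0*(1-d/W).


OHT = sigma_0*(1-d/W) = 563*(1-8/34) = 430.5 MPa

430.5 MPa


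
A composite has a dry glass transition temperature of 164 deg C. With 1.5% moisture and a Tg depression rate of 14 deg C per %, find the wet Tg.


Tg_wet = Tg_dry - k*moisture = 164 - 14*1.5 = 143.0 deg C

143.0 deg C


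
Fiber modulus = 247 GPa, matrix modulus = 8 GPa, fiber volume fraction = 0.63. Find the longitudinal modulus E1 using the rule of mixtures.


E1 = Ef*Vf + Em*(1-Vf) = 247*0.63 + 8*0.37 = 158.57 GPa

158.57 GPa


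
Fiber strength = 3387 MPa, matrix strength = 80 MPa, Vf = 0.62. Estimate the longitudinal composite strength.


sigma_1 = sigma_f*Vf + sigma_m*(1-Vf) = 3387*0.62 + 80*0.38 = 2130.3 MPa

2130.3 MPa


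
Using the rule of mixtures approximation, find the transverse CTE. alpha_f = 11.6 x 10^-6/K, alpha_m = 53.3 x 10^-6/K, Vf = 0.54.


alpha_2 = alpha_f*Vf + alpha_m*(1-Vf) = 11.6*0.54 + 53.3*0.46 = 30.8 x 10^-6/K

30.8 x 10^-6/K


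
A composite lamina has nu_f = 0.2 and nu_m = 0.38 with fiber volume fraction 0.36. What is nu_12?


nu_12 = nu_f*Vf + nu_m*(1-Vf) = 0.2*0.36 + 0.38*0.64 = 0.3152

0.3152


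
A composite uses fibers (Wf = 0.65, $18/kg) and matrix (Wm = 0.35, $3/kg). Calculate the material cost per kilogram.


Cost = cost_f*Wf + cost_m*Wm = 18*0.65 + 3*0.35 = $12.75/kg

$12.75/kg


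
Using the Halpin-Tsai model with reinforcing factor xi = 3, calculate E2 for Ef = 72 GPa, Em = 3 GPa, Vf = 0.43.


eta = (Ef/Em - 1)/(Ef/Em + xi) = (24.0 - 1)/(24.0 + 3) = 0.8519
E2 = Em*(1+xi*eta*Vf)/(1-eta*Vf) = 9.94 GPa

9.94 GPa


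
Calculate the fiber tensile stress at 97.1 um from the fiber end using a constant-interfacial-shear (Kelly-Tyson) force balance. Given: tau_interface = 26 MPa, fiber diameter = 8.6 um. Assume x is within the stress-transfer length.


Force balance: sigma_f * (pi*d^2/4) = tau * (pi*d) * x  ->  sigma_f = 4 * tau * x / d
sigma_f = 4 * 26 * 97.1 / 8.6 = 1174.2 MPa

1174.2 MPa


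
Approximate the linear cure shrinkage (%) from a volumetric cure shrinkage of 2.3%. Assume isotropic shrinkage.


Linear shrinkage ≈ vol_shrink/3 = 2.3/3 = 0.767%

0.767%


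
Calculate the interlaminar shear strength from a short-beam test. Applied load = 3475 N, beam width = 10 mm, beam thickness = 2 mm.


ILSS = 3F/(4bh) = 3*3475/(4*10*2) = 130.31 MPa

130.31 MPa


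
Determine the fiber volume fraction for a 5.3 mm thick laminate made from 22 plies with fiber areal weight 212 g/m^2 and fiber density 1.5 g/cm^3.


Vf = n * FAW / (rho_f * h * 1000) = 22 * 212 / (1.5 * 5.3 * 1000) = 0.5867

0.5867


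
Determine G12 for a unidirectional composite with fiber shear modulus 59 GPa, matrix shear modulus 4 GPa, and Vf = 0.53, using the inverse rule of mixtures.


1/G12 = Vf/Gf + (1-Vf)/Gm = 0.53/59 + 0.47/4
G12 = 7.91 GPa

7.91 GPa


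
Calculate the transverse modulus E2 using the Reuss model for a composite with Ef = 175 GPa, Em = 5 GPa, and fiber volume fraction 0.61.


1/E2 = Vf/Ef + (1-Vf)/Em = 0.61/175 + 0.39/5
E2 = 12.27 GPa

12.27 GPa


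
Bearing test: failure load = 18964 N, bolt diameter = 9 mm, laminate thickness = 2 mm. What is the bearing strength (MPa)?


sigma_br = F/(d*h) = 18964/(9*2) = 1053.6 MPa

1053.6 MPa
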